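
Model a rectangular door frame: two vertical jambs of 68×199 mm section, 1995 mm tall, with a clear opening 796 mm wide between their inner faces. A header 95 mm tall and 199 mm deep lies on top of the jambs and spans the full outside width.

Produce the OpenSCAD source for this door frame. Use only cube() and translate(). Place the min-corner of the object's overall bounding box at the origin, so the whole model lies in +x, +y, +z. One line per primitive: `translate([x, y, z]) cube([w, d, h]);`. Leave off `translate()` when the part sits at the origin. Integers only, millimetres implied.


cube([68, 199, 1995]);
translate([864, 0, 0]) cube([68, 199, 1995]);
translate([0, 0, 1995]) cube([932, 199, 95]);


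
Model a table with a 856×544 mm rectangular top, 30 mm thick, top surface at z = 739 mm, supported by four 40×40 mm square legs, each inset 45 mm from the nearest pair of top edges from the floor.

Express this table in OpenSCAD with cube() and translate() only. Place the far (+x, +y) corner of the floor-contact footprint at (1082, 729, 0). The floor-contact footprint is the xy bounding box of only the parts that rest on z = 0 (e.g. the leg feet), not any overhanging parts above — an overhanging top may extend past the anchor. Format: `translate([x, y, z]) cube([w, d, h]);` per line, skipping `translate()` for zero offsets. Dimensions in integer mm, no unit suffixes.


// leg_h = 739 - 30 = 709
translate([271, 230, 709]) cube([856, 544, 30]);
translate([316, 275, 0]) cube([40, 40, 709]);
translate([1042, 275, 0]) cube([40, 40, 709]);
translate([316, 689, 0]) cube([40, 40, 709]);
translate([1042, 689, 0]) cube([40, 40, 709]);


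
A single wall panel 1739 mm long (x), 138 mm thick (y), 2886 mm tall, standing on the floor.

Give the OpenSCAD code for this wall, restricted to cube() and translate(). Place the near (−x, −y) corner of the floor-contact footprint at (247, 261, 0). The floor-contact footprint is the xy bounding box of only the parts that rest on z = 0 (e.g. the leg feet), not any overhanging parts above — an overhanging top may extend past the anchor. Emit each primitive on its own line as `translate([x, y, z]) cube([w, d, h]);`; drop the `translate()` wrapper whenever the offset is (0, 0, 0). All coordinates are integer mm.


translate([247, 261, 0]) cube([1739, 138, 2886]);


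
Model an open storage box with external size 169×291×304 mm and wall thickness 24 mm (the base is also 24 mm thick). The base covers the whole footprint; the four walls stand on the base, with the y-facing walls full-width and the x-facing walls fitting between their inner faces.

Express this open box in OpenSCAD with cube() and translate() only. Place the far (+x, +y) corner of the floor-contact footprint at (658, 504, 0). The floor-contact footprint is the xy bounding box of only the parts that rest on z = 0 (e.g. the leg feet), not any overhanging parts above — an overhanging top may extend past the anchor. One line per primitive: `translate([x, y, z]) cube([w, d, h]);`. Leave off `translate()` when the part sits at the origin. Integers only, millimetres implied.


translate([489, 213, 0]) cube([169, 291, 24]);
translate([489, 213, 24]) cube([169, 24, 280]);
translate([489, 480, 24]) cube([169, 24, 280]);
translate([489, 237, 24]) cube([24, 243, 280]);
translate([634, 237, 24]) cube([24, 243, 280]);


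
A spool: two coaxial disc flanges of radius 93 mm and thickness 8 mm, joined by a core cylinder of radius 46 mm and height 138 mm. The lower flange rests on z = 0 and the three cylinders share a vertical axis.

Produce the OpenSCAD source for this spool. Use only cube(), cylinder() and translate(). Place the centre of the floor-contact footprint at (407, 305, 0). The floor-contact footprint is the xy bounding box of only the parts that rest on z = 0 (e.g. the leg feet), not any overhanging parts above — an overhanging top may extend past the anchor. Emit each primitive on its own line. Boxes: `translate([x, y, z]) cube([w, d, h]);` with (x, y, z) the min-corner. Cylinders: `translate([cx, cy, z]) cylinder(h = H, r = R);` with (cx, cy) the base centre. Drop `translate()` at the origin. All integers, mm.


translate([407, 305, 0]) cylinder(h = 8, r = 93);
translate([407, 305, 8]) cylinder(h = 138, r = 46);
translate([407, 305, 146]) cylinder(h = 8, r = 93);


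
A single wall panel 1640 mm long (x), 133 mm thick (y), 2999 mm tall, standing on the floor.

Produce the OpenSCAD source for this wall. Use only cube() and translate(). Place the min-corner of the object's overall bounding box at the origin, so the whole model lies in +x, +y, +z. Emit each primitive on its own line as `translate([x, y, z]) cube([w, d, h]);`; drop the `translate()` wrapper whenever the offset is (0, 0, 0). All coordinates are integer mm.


cube([1640, 133, 2999]);


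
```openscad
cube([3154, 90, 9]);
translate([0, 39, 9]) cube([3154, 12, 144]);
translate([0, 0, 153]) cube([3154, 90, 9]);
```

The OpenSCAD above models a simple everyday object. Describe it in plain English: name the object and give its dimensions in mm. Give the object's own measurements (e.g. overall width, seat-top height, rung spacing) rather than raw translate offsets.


An I-beam lying along x, 3154 mm long. Overall section height 162 mm. Two flanges 90 mm wide (y) and 9 mm thick, one on the floor and one at the top; a web 12 mm thick runs between them, centred on the flange width.


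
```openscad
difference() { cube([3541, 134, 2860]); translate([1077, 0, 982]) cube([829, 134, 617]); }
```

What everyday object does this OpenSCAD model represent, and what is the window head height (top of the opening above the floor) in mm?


A wall with a window opening. The window head height is 1599 mm.

A wall with a rectangular opening subtracted — a window. Sill at z = 982, opening 617 mm tall, so the head is at 982 + 617 = 1599 mm.


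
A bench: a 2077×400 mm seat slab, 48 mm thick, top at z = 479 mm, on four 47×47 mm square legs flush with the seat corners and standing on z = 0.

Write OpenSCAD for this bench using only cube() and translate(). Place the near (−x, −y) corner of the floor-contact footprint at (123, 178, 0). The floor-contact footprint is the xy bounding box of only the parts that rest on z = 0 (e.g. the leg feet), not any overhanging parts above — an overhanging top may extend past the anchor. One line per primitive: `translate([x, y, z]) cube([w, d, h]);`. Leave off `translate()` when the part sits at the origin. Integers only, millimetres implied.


// leg_h = 479 − 48 = 431
translate([123, 178, 431]) cube([2077, 400, 48]);
translate([123, 178, 0]) cube([47, 47, 431]);
translate([123, 531, 0]) cube([47, 47, 431]);
translate([2153, 178, 0]) cube([47, 47, 431]);
translate([2153, 531, 0]) cube([47, 47, 431]);


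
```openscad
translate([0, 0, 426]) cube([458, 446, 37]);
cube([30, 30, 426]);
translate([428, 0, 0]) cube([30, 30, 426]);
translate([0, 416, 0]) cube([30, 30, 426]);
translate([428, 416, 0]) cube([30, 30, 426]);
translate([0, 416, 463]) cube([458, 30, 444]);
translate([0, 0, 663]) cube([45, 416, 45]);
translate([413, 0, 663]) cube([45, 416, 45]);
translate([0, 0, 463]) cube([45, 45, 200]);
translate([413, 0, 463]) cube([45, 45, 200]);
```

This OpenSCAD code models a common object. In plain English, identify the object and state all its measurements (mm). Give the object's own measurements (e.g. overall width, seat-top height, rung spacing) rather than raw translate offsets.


A chair. The seat is a 458×446×37 mm slab with its top at z = 463 mm, on four 30×30 mm corner legs (flush with the seat edges, standing on z = 0). A flat backrest 30 mm thick, 444 mm tall, spans the full seat width and rises from the seat top along its +y edge, rear face flush with the rear of the seat. Two armrests of 45×45 mm section run along each side from the seat's front edge to the front of the backrest, top faces 245 mm above the seat top and outer faces flush with the seat's x-edges; a 45×45 mm post under the front of each armrest stands on the seat at the front corner.


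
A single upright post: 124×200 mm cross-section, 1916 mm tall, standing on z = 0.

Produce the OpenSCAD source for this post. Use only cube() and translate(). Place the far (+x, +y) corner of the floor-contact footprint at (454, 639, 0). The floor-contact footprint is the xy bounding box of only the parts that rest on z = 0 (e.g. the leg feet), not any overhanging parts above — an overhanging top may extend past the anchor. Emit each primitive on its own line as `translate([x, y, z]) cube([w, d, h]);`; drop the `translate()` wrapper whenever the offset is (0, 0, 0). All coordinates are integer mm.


translate([330, 439, 0]) cube([124, 200, 1916]);


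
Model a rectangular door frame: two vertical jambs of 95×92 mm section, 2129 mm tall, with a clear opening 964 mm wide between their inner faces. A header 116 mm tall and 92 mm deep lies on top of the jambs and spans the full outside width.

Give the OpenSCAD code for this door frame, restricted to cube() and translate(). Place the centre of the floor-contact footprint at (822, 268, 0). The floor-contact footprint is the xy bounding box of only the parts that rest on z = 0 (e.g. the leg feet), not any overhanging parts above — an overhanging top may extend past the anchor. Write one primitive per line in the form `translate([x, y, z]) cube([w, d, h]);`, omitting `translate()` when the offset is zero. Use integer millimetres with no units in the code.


translate([245, 222, 0]) cube([95, 92, 2129]);
translate([1304, 222, 0]) cube([95, 92, 2129]);
translate([245, 222, 2129]) cube([1154, 92, 116]);


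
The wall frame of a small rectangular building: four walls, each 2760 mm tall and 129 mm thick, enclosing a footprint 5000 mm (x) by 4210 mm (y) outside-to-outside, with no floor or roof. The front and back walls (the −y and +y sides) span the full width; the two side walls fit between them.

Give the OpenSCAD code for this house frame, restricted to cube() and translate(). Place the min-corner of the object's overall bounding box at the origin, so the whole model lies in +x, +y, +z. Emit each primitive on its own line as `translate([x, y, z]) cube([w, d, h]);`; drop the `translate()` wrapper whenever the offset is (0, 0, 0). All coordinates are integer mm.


cube([5000, 129, 2760]);
translate([0, 4081, 0]) cube([5000, 129, 2760]);
translate([0, 129, 0]) cube([129, 3952, 2760]);
translate([4871, 129, 0]) cube([129, 3952, 2760]);


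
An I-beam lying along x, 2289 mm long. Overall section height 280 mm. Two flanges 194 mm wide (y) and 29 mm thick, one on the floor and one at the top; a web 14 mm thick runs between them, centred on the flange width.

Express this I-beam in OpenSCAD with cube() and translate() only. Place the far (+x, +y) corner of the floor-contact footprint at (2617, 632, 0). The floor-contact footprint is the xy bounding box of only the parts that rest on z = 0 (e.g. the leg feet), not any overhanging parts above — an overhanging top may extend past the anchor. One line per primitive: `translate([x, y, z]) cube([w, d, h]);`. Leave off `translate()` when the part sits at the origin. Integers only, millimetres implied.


translate([328, 438, 0]) cube([2289, 194, 29]);
translate([328, 528, 29]) cube([2289, 14, 222]);
translate([328, 438, 251]) cube([2289, 194, 29]);


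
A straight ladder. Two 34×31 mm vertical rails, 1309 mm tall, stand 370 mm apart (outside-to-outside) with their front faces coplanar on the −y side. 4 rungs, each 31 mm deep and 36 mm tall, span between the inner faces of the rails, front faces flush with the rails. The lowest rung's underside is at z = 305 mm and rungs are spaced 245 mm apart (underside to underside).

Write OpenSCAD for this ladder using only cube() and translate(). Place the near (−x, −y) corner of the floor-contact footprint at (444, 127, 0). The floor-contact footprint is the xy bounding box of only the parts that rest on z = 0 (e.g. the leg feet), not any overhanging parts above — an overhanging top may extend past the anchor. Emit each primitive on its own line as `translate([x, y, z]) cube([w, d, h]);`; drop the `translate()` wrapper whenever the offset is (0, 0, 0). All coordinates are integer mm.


translate([444, 127, 0]) cube([34, 31, 1309]);
translate([780, 127, 0]) cube([34, 31, 1309]);
translate([478, 127, 305]) cube([302, 31, 36]);
translate([478, 127, 550]) cube([302, 31, 36]);
translate([478, 127, 795]) cube([302, 31, 36]);
translate([478, 127, 1040]) cube([302, 31, 36]);


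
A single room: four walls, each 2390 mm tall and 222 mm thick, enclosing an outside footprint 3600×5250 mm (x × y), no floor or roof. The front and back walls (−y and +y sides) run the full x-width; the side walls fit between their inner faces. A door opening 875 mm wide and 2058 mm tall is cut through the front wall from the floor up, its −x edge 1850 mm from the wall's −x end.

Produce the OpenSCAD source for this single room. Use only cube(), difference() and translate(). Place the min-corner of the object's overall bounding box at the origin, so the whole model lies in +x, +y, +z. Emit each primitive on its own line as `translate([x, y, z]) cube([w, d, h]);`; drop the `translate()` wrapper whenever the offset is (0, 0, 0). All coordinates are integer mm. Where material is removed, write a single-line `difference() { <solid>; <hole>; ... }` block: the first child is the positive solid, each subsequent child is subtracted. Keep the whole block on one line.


difference() { cube([3600, 222, 2390]); translate([1850, 0, 0]) cube([875, 222, 2058]); }
translate([0, 5028, 0]) cube([3600, 222, 2390]);
translate([0, 222, 0]) cube([222, 4806, 2390]);
translate([3378, 222, 0]) cube([222, 4806, 2390]);


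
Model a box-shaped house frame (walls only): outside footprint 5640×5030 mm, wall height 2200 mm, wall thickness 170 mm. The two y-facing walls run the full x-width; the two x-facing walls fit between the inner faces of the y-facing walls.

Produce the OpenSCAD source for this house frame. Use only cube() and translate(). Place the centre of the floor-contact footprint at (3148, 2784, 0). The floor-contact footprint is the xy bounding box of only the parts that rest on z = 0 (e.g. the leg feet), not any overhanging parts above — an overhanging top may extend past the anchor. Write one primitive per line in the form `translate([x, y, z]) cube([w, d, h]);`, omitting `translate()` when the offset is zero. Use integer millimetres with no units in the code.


translate([328, 269, 0]) cube([5640, 170, 2200]);
translate([328, 5129, 0]) cube([5640, 170, 2200]);
translate([328, 439, 0]) cube([170, 4690, 2200]);
translate([5798, 439, 0]) cube([170, 4690, 2200]);


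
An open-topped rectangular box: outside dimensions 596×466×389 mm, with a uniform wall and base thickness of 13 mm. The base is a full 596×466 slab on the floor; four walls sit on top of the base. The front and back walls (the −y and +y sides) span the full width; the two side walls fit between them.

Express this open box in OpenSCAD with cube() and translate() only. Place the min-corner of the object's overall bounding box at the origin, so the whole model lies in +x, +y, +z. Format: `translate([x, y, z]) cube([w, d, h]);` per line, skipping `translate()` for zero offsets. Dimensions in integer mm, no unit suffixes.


cube([596, 466, 13]);
translate([0, 0, 13]) cube([596, 13, 376]);
translate([0, 453, 13]) cube([596, 13, 376]);
translate([0, 13, 13]) cube([13, 440, 376]);
translate([583, 13, 13]) cube([13, 440, 376]);


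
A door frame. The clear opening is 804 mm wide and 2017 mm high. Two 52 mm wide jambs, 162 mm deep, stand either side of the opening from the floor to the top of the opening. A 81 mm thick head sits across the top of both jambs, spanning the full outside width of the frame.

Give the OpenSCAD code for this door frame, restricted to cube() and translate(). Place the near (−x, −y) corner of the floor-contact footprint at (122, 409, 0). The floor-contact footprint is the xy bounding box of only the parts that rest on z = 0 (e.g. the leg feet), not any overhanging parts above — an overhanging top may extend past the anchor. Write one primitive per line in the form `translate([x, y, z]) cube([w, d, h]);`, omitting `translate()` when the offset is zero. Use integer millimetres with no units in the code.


translate([122, 409, 0]) cube([52, 162, 2017]);
translate([978, 409, 0]) cube([52, 162, 2017]);
translate([122, 409, 2017]) cube([908, 162, 81]);


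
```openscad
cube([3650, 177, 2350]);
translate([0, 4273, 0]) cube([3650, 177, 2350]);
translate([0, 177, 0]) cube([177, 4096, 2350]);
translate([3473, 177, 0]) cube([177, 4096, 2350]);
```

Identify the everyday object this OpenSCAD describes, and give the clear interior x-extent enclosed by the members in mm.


A house (or room) frame. The interior width is 3296 mm.

Four 2350 mm walls enclosing a rectangle with no floor or roof — a room or house frame. Outside width is 3650 mm and wall thickness is 177 mm, so the interior width is 3650 − 2 × 177 = 3296 mm.


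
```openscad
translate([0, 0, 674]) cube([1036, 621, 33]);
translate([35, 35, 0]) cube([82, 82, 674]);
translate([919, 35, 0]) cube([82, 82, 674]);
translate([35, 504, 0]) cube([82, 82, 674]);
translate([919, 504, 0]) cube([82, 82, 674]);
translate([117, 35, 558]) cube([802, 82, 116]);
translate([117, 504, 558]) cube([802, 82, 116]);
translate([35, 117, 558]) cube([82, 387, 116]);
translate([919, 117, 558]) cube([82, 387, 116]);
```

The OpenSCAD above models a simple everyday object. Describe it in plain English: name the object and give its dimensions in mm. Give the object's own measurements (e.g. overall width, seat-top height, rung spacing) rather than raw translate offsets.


A rectangular dining table. The top is 1036×621×33 mm with its upper surface at z = 707 mm. It stands on four 82×82 mm square legs, each inset 35 mm from the nearest pair of top edges, running from the floor to the underside of the top. Four apron rails, 82 mm thick and 116 mm tall, run between adjacent legs with their top edges flush with the underside of the top and their outer faces flush with the legs' outer faces.


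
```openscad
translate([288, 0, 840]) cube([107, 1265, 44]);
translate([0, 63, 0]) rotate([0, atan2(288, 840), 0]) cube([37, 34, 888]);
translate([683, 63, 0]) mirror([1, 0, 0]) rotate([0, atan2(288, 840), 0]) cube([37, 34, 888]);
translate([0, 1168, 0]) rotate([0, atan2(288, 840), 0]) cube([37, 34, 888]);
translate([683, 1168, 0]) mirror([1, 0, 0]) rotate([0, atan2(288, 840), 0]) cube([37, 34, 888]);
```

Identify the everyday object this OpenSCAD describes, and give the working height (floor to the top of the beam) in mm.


A sawhorse. The overall height is 884 mm.

A beam across two mirrored pairs of raked legs — a sawhorse. The beam's underside is at z = 840 (matching the legs' vertical rise in atan2(288, 840)) and the beam is 44 mm tall, so its top is at 840 + 44 = 884 mm. The raked legs top out at the beam's underside, so that is the highest point.


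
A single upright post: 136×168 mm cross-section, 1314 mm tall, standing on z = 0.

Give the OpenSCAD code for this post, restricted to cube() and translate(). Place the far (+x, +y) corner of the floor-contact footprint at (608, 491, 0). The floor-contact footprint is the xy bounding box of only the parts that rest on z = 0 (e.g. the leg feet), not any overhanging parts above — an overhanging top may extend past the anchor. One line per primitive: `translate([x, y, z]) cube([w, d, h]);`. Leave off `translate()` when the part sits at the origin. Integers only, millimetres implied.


translate([472, 323, 0]) cube([136, 168, 1314]);


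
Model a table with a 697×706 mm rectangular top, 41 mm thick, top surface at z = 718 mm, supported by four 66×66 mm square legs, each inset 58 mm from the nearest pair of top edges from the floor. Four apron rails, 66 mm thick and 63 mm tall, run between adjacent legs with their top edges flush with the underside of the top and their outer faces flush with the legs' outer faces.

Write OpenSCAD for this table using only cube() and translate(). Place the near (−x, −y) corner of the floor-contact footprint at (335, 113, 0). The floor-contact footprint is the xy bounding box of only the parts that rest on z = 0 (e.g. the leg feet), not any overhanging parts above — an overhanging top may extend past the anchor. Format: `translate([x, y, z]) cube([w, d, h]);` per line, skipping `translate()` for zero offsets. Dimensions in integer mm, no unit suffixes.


translate([277, 55, 677]) cube([697, 706, 41]);
translate([335, 113, 0]) cube([66, 66, 677]);
translate([850, 113, 0]) cube([66, 66, 677]);
translate([335, 637, 0]) cube([66, 66, 677]);
translate([850, 637, 0]) cube([66, 66, 677]);
translate([401, 113, 614]) cube([449, 66, 63]);
translate([401, 637, 614]) cube([449, 66, 63]);
translate([335, 179, 614]) cube([66, 458, 63]);
translate([850, 179, 614]) cube([66, 458, 63]);


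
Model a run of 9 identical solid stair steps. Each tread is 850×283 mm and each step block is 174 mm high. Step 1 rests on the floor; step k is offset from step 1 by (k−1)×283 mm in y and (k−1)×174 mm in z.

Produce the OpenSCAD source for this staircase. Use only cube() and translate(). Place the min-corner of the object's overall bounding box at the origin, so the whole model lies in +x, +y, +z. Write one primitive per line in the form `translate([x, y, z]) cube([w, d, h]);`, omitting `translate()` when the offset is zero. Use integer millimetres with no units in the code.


cube([850, 283, 174]);
translate([0, 283, 174]) cube([850, 283, 174]);
translate([0, 566, 348]) cube([850, 283, 174]);
translate([0, 849, 522]) cube([850, 283, 174]);
translate([0, 1132, 696]) cube([850, 283, 174]);
translate([0, 1415, 870]) cube([850, 283, 174]);
translate([0, 1698, 1044]) cube([850, 283, 174]);
translate([0, 1981, 1218]) cube([850, 283, 174]);
translate([0, 2264, 1392]) cube([850, 283, 174]);


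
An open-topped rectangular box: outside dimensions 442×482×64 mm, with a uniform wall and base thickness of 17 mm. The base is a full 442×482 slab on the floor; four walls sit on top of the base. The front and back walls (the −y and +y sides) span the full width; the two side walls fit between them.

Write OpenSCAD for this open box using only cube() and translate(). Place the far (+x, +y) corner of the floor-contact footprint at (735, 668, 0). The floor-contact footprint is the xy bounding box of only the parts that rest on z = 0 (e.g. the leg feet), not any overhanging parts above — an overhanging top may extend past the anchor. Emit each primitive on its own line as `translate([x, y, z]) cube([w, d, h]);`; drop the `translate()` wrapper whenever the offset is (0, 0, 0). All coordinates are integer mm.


translate([293, 186, 0]) cube([442, 482, 17]);
translate([293, 186, 17]) cube([442, 17, 47]);
translate([293, 651, 17]) cube([442, 17, 47]);
translate([293, 203, 17]) cube([17, 448, 47]);
translate([718, 203, 17]) cube([17, 448, 47]);


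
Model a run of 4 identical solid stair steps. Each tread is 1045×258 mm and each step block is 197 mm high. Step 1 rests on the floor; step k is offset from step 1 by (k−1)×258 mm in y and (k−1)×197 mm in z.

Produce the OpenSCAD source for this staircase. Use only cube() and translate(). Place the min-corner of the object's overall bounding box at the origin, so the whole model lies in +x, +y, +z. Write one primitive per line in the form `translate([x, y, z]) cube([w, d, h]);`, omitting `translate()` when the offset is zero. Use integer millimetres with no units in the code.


cube([1045, 258, 197]);
translate([0, 258, 197]) cube([1045, 258, 197]);
translate([0, 516, 394]) cube([1045, 258, 197]);
translate([0, 774, 591]) cube([1045, 258, 197]);


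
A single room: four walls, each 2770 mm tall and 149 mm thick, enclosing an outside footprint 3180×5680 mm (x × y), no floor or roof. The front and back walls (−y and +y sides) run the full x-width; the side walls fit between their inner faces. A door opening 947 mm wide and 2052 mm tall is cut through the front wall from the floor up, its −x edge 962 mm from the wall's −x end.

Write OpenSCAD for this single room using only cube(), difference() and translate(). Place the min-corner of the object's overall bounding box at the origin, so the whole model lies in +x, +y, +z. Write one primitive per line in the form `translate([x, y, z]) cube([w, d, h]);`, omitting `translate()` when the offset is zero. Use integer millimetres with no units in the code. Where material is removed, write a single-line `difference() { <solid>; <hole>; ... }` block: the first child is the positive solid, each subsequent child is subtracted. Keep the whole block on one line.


difference() { cube([3180, 149, 2770]); translate([962, 0, 0]) cube([947, 149, 2052]); }
translate([0, 5531, 0]) cube([3180, 149, 2770]);
translate([0, 149, 0]) cube([149, 5382, 2770]);
translate([3031, 149, 0]) cube([149, 5382, 2770]);


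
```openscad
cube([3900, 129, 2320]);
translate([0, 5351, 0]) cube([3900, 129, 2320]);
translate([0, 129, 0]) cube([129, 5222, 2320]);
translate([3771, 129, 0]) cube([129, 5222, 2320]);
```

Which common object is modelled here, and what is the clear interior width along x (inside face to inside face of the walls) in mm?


A house (or room) frame. The interior width is 3642 mm.

Four 2320 mm walls enclosing a rectangle with no floor or roof — a room or house frame. Outside width is 3900 mm and wall thickness is 129 mm, so the interior width is 3900 − 2 × 129 = 3642 mm.


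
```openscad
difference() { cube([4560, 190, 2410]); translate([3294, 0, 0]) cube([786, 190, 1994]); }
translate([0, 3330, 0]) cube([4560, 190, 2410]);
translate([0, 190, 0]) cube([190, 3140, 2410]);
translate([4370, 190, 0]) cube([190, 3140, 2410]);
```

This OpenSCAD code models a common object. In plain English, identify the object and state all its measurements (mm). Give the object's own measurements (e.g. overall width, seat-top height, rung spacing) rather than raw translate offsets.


A single room: four walls, each 2410 mm tall and 190 mm thick, enclosing an outside footprint 4560×3520 mm (x × y), no floor or roof. The front and back walls (−y and +y sides) run the full x-width; the side walls fit between their inner faces. A door opening 786 mm wide and 1994 mm tall is cut through the front wall from the floor up, its −x edge 3294 mm from the wall's −x end.


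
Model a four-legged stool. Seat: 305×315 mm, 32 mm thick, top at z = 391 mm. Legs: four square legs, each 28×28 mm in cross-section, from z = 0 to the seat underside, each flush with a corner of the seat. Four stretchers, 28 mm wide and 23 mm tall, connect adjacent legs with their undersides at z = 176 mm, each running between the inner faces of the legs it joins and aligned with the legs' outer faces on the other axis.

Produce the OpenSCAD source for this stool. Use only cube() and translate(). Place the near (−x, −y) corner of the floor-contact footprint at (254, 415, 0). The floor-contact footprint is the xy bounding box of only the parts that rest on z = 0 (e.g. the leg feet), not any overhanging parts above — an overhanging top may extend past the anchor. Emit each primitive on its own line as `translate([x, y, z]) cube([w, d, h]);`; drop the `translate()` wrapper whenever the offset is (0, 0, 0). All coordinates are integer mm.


translate([254, 415, 359]) cube([305, 315, 32]);
translate([254, 415, 0]) cube([28, 28, 359]);
translate([531, 415, 0]) cube([28, 28, 359]);
translate([254, 702, 0]) cube([28, 28, 359]);
translate([531, 702, 0]) cube([28, 28, 359]);
translate([282, 415, 176]) cube([249, 28, 23]);
translate([282, 702, 176]) cube([249, 28, 23]);
translate([254, 443, 176]) cube([28, 259, 23]);
translate([531, 443, 176]) cube([28, 259, 23]);


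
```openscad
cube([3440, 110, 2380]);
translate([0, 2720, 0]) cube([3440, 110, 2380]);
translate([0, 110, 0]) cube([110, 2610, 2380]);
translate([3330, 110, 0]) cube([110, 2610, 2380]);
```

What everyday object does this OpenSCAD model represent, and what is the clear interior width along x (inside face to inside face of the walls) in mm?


A house (or room) frame. The interior width is 3220 mm.

Four 2380 mm walls enclosing a rectangle with no floor or roof — a room or house frame. Outside width is 3440 mm and wall thickness is 110 mm, so the interior width is 3440 − 2 × 110 = 3220 mm.


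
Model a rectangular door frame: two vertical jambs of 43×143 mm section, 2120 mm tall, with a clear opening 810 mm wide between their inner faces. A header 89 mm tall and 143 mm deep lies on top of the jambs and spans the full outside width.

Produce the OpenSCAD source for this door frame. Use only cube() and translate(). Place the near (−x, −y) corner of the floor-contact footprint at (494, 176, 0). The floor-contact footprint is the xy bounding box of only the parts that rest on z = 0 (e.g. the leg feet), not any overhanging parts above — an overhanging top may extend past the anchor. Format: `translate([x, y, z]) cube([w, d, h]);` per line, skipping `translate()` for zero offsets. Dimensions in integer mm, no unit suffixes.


translate([494, 176, 0]) cube([43, 143, 2120]);
translate([1347, 176, 0]) cube([43, 143, 2120]);
translate([494, 176, 2120]) cube([896, 143, 89]);


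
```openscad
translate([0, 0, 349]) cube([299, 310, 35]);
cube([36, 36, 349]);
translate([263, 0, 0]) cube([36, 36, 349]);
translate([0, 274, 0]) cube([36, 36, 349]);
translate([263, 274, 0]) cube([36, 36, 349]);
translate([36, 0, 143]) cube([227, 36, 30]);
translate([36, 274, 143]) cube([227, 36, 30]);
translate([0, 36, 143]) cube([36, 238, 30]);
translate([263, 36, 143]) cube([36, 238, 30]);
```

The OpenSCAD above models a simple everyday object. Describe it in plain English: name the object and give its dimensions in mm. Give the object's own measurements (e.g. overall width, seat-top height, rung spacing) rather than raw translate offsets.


A simple wooden stool: a rectangular seat 299 mm (x) by 310 mm (y), 35 mm thick, top face at z = 384 mm, on four square legs, each 36×36 mm in cross-section. The legs rest on z = 0, each flush with a corner of the seat. Four stretchers, 36 mm wide and 30 mm tall, connect adjacent legs with their undersides at z = 143 mm, each running between the inner faces of the legs it joins and aligned with the legs' outer faces on the other axis.


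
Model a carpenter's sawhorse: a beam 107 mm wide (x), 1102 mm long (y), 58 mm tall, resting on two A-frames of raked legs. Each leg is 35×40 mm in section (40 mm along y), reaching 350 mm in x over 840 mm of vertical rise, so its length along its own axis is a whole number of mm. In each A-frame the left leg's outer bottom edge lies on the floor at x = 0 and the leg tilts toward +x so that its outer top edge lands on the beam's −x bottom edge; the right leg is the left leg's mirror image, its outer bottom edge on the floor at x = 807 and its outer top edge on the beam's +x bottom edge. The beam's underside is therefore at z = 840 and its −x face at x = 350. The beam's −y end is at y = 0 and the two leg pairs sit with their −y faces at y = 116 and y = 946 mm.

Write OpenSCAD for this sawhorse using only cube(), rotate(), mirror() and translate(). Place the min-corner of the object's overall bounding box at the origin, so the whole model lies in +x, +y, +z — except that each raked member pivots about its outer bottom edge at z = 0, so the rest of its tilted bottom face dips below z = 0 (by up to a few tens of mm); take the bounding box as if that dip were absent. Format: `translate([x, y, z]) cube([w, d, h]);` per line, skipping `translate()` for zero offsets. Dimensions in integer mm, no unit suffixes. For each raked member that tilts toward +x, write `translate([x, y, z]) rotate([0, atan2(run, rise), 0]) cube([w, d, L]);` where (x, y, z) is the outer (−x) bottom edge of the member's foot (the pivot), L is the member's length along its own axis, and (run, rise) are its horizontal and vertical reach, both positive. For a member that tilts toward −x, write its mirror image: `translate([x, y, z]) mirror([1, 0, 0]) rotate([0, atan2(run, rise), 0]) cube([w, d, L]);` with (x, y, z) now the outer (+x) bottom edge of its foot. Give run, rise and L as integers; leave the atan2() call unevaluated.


translate([350, 0, 840]) cube([107, 1102, 58]);
translate([0, 116, 0]) rotate([0, atan2(350, 840), 0]) cube([35, 40, 910]);
translate([807, 116, 0]) mirror([1, 0, 0]) rotate([0, atan2(350, 840), 0]) cube([35, 40, 910]);
translate([0, 946, 0]) rotate([0, atan2(350, 840), 0]) cube([35, 40, 910]);
translate([807, 946, 0]) mirror([1, 0, 0]) rotate([0, atan2(350, 840), 0]) cube([35, 40, 910]);


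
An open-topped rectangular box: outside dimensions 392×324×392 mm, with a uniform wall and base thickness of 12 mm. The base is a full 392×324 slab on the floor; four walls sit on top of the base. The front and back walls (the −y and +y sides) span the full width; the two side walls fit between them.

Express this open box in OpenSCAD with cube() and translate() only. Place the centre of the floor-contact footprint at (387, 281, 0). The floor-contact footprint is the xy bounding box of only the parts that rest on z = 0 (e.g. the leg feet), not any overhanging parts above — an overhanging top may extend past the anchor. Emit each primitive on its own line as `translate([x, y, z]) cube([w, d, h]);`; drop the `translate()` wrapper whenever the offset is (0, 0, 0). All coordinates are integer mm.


translate([191, 119, 0]) cube([392, 324, 12]);
translate([191, 119, 12]) cube([392, 12, 380]);
translate([191, 431, 12]) cube([392, 12, 380]);
translate([191, 131, 12]) cube([12, 300, 380]);
translate([571, 131, 12]) cube([12, 300, 380]);


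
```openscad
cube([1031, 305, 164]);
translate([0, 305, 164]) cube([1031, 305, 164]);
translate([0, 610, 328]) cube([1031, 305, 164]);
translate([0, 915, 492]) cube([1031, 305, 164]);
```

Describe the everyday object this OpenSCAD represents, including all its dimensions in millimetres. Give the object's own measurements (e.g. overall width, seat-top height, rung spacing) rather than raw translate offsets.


A straight staircase of 4 solid steps. Each step is 1031 mm wide (x), 305 mm deep (y, the going) and 164 mm tall (the rise). The first step rests on the floor; each subsequent step sits one going further in +y and one rise higher in +z, directly behind and above the previous step with no overlap.


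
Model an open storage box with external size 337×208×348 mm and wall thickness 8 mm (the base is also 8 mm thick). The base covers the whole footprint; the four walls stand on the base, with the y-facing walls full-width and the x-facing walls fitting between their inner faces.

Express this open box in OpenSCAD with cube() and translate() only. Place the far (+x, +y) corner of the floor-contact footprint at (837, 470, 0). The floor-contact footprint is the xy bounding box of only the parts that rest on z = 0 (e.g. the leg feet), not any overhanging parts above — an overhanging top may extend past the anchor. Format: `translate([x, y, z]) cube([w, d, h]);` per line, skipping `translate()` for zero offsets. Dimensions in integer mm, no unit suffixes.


translate([500, 262, 0]) cube([337, 208, 8]);
translate([500, 262, 8]) cube([337, 8, 340]);
translate([500, 462, 8]) cube([337, 8, 340]);
translate([500, 270, 8]) cube([8, 192, 340]);
translate([829, 270, 8]) cube([8, 192, 340]);


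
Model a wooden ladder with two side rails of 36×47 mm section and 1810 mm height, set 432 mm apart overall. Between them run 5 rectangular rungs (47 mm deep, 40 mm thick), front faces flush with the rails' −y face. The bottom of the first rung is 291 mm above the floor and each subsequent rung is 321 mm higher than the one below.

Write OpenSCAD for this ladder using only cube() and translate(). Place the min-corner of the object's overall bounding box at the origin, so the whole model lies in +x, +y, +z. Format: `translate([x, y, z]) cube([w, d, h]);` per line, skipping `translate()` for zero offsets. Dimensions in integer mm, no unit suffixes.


cube([36, 47, 1810]);
translate([396, 0, 0]) cube([36, 47, 1810]);
translate([36, 0, 291]) cube([360, 47, 40]);
translate([36, 0, 612]) cube([360, 47, 40]);
translate([36, 0, 933]) cube([360, 47, 40]);
translate([36, 0, 1254]) cube([360, 47, 40]);
translate([36, 0, 1575]) cube([360, 47, 40]);


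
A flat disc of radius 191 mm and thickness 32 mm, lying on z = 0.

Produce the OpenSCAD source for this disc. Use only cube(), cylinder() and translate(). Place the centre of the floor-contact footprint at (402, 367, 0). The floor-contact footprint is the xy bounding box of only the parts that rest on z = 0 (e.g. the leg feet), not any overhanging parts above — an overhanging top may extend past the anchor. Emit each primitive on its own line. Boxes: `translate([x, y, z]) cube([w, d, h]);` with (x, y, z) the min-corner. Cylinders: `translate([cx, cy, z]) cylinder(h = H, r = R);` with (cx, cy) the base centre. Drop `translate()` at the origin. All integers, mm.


translate([402, 367, 0]) cylinder(h = 32, r = 191);


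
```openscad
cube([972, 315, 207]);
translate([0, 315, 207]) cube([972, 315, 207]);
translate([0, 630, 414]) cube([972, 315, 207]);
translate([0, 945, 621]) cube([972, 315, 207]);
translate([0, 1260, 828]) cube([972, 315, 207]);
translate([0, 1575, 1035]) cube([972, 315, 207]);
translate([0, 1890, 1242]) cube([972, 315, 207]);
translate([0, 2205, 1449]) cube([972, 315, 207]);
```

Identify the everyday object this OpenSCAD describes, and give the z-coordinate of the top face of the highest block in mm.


A staircase. The total rise is 1656 mm.

8 identical blocks, each offset up and back from the previous — a staircase. Each step is 207 mm tall and there are 8 of them, so the total rise is 8 × 207 = 1656 mm.


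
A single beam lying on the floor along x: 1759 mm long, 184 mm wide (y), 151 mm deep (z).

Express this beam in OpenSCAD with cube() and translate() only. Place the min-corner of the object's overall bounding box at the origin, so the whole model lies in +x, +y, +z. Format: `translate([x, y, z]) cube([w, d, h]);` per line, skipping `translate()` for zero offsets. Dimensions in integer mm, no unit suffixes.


cube([1759, 184, 151]);


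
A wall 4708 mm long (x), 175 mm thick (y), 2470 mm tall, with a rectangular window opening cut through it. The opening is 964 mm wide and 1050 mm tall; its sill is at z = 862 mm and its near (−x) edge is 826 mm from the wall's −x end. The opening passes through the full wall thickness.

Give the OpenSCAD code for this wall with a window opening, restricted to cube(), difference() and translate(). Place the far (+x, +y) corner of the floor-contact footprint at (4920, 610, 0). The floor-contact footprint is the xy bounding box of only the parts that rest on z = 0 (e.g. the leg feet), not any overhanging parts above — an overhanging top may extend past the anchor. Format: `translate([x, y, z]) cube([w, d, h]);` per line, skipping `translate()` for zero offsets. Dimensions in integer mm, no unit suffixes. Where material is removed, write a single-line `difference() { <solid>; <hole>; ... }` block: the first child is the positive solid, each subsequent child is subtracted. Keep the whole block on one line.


difference() { translate([212, 435, 0]) cube([4708, 175, 2470]); translate([1038, 435, 862]) cube([964, 175, 1050]); }


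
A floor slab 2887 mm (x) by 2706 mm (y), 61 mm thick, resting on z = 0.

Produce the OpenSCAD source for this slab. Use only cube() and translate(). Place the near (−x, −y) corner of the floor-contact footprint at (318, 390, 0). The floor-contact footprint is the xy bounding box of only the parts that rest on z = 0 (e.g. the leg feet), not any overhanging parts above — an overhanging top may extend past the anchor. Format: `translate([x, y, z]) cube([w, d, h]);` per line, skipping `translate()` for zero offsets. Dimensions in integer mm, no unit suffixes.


translate([318, 390, 0]) cube([2887, 2706, 61]);


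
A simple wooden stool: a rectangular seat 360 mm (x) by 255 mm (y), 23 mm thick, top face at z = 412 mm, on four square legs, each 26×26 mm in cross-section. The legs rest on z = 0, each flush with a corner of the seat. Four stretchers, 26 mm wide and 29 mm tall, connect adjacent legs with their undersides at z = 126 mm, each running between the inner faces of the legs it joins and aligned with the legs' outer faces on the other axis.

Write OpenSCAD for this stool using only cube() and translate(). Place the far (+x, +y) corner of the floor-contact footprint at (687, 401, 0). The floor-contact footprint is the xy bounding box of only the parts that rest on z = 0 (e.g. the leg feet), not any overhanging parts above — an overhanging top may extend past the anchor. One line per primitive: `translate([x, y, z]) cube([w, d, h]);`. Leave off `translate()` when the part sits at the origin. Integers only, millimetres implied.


// leg_h = 412 - 23 = 389
// stretcher span = 360 - 2*26 = 308
translate([327, 146, 389]) cube([360, 255, 23]);
translate([327, 146, 0]) cube([26, 26, 389]);
translate([661, 146, 0]) cube([26, 26, 389]);
translate([327, 375, 0]) cube([26, 26, 389]);
translate([661, 375, 0]) cube([26, 26, 389]);
translate([353, 146, 126]) cube([308, 26, 29]);
translate([353, 375, 126]) cube([308, 26, 29]);
translate([327, 172, 126]) cube([26, 203, 29]);
translate([661, 172, 126]) cube([26, 203, 29]);
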